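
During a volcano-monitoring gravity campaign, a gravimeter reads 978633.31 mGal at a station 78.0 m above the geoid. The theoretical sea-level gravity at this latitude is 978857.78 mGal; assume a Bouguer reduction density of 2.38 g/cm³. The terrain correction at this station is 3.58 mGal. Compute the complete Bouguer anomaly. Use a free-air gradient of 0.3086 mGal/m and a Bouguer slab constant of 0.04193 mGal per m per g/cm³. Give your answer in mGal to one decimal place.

-204.6

Free-air correction = 0.3086 × 78.0 = 24.07 mGal
Free-air anomaly = 978633.31 − 978857.78 + (24.07) = -200.40 mGal
Bouguer slab correction = 0.04193 × 2.38 × 78.0 = 7.78 mGal
Simple Bouguer anomaly = -200.40 − (7.78) = -208.18 mGal
Complete Bouguer anomaly = -208.18 + 3.58 = -204.60 mGal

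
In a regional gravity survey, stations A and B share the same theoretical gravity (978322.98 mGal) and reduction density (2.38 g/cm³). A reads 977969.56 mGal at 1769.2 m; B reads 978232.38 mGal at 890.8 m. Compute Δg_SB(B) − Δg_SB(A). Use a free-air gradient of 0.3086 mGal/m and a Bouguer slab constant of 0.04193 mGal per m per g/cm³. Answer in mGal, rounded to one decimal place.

Δg_SB(A) = 977969.56 − 978322.98 + 0.3086×1769.2 − 0.04193×2.38×1769.2 = 16.00 mGal
Δg_SB(B) = 978232.38 − 978322.98 + 0.3086×890.8 − 0.04193×2.38×890.8 = 95.40 mGal
Difference = 95.40 − (16.00) = 79.40 mGal

79.4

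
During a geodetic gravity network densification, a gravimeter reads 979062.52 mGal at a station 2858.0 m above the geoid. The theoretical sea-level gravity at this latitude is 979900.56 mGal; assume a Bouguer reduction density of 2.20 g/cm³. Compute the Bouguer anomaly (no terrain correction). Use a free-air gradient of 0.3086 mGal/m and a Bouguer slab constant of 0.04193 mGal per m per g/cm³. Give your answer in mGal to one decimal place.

-219.7

Free-air correction = 0.3086 × 2858.0 = 881.98 mGal
Free-air anomaly = 979062.52 − 979900.56 + (881.98) = 43.94 mGal
Bouguer slab correction = 0.04193 × 2.20 × 2858.0 = 263.64 mGal
Simple Bouguer anomaly = 43.94 − (263.64) = -219.70 mGal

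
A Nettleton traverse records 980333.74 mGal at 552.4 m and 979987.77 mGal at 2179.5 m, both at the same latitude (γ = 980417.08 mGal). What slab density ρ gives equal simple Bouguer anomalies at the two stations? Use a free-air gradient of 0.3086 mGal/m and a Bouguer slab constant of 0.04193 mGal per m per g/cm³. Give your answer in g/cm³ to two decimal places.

Δg_obs = 979987.77 − 980333.74 = -345.97 mGal over Δh = 2179.5 − 552.4 = 1627.1 m
Equal Bouguer anomalies ⇒ Δg_obs + (0.3086 − 0.04193ρ)·Δh = 0
0.3086 − 0.04193ρ = −Δg_obs/Δh = 0.21263
ρ = (0.3086 − 0.21263) / 0.04193 = 2.29 g/cm³

2.29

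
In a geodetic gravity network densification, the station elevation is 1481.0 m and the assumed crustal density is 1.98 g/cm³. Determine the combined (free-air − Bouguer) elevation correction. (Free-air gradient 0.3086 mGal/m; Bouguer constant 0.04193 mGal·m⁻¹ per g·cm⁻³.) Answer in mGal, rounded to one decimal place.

Combined gradient = 0.3086 − 0.04193 × 1.98 = 0.2255786 mGal/m
Combined elevation correction = 0.2255786 × 1481.0 = 334.1 mGal

334.1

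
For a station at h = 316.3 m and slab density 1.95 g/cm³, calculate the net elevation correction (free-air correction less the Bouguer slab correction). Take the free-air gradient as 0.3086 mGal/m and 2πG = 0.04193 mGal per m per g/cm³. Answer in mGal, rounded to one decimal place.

71.7

Combined gradient = 0.3086 − 0.04193 × 1.95 = 0.2268365 mGal/m
Combined elevation correction = 0.2268365 × 316.3 = 71.7 mGal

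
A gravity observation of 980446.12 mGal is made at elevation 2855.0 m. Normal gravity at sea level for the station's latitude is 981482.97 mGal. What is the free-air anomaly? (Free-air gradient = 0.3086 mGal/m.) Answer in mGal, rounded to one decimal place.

Free-air correction = 0.3086 × 2855.0 = 881.05 mGal
Free-air anomaly = 980446.12 − 981482.97 + (881.05) = -155.80 mGal

-155.8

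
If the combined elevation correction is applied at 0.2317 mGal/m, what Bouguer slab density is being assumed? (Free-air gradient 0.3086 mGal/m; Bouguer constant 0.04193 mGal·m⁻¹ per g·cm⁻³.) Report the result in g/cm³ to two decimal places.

1.83

0.2317 = 0.3086 − 0.04193 × ρ
ρ = (0.3086 − 0.2317) / 0.04193 = 1.83 g/cm³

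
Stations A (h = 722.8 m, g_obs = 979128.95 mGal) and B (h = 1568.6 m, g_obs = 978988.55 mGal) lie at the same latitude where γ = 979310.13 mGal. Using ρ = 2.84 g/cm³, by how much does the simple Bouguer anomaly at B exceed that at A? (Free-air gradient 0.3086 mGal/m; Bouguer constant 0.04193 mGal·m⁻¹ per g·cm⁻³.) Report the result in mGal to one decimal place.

Δg_SB(A) = 979128.95 − 979310.13 + 0.3086×722.8 − 0.04193×2.84×722.8 = -44.20 mGal
Δg_SB(B) = 978988.55 − 979310.13 + 0.3086×1568.6 − 0.04193×2.84×1568.6 = -24.30 mGal
Difference = -24.30 − (-44.20) = 19.90 mGal

19.9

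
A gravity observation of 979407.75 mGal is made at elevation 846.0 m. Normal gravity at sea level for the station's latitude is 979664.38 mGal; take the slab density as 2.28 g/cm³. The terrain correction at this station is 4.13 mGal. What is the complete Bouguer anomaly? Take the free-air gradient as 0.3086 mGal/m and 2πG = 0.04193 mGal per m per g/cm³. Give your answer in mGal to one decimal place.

-72.3

Free-air correction = 0.3086 × 846.0 = 261.08 mGal
Free-air anomaly = 979407.75 − 979664.38 + (261.08) = 4.45 mGal
Bouguer slab correction = 0.04193 × 2.28 × 846.0 = 80.88 mGal
Simple Bouguer anomaly = 4.45 − (80.88) = -76.43 mGal
Complete Bouguer anomaly = -76.43 + 4.13 = -72.30 mGal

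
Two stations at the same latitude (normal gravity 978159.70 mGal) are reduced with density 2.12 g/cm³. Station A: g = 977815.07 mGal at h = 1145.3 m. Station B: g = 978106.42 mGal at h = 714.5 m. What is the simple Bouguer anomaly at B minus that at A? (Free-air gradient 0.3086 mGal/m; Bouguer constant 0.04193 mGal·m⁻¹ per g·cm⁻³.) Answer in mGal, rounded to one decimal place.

196.7

Δg_SB(A) = 977815.07 − 978159.70 + 0.3086×1145.3 − 0.04193×2.12×1145.3 = -93.00 mGal
Δg_SB(B) = 978106.42 − 978159.70 + 0.3086×714.5 − 0.04193×2.12×714.5 = 103.70 mGal
Difference = 103.70 − (-93.00) = 196.70 mGal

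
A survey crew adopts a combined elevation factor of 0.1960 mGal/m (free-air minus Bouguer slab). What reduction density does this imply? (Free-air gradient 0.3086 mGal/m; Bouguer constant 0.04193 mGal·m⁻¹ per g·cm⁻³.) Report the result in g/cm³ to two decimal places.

0.1960 = 0.3086 − 0.04193 × ρ
ρ = (0.3086 − 0.1960) / 0.04193 = 2.69 g/cm³

2.69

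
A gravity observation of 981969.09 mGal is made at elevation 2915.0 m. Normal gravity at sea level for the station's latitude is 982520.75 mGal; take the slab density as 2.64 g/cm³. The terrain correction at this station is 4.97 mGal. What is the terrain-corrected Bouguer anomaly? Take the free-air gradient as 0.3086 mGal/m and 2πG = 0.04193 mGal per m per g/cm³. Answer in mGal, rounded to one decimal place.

30.2

Free-air correction = 0.3086 × 2915.0 = 899.57 mGal
Free-air anomaly = 981969.09 − 982520.75 + (899.57) = 347.91 mGal
Bouguer slab correction = 0.04193 × 2.64 × 2915.0 = 322.68 mGal
Simple Bouguer anomaly = 347.91 − (322.68) = 25.23 mGal
Complete Bouguer anomaly = 25.23 + 4.97 = 30.20 mGal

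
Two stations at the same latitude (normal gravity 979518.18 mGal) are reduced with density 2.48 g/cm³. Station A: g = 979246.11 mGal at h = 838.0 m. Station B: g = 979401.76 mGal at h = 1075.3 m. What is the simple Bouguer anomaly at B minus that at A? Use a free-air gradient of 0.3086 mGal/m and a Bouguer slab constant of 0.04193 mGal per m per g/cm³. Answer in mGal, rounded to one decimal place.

204.2

Δg_SB(A) = 979246.11 − 979518.18 + 0.3086×838.0 − 0.04193×2.48×838.0 = -100.60 mGal
Δg_SB(B) = 979401.76 − 979518.18 + 0.3086×1075.3 − 0.04193×2.48×1075.3 = 103.60 mGal
Difference = 103.60 − (-100.60) = 204.20 mGal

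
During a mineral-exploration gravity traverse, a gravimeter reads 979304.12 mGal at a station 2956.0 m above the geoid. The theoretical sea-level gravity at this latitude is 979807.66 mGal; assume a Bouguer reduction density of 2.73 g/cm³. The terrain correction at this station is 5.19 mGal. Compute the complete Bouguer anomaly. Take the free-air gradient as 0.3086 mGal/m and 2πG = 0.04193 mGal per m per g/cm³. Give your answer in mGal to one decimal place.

75.5

Free-air correction = 0.3086 × 2956.0 = 912.22 mGal
Free-air anomaly = 979304.12 − 979807.66 + (912.22) = 408.68 mGal
Bouguer slab correction = 0.04193 × 2.73 × 2956.0 = 338.37 mGal
Simple Bouguer anomaly = 408.68 − (338.37) = 70.31 mGal
Complete Bouguer anomaly = 70.31 + 5.19 = 75.50 mGal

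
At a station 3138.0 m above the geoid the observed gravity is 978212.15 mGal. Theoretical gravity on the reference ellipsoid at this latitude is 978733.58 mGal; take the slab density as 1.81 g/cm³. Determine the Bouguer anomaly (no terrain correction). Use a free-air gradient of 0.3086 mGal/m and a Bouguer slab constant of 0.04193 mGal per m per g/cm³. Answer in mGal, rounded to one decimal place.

Free-air correction = 0.3086 × 3138.0 = 968.39 mGal
Free-air anomaly = 978212.15 − 978733.58 + (968.39) = 446.96 mGal
Bouguer slab correction = 0.04193 × 1.81 × 3138.0 = 238.15 mGal
Simple Bouguer anomaly = 446.96 − (238.15) = 208.81 mGal

208.8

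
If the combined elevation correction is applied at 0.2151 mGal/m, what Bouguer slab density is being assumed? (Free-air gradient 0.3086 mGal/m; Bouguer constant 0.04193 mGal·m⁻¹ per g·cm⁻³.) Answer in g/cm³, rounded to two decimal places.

2.23

0.2151 = 0.3086 − 0.04193 × ρ
ρ = (0.3086 − 0.2151) / 0.04193 = 2.23 g/cm³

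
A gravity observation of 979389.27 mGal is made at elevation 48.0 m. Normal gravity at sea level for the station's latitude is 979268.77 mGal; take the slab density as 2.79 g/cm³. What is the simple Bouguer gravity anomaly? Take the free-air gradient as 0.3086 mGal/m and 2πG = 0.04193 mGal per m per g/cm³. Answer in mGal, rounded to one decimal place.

Free-air correction = 0.3086 × 48.0 = 14.81 mGal
Free-air anomaly = 979389.27 − 979268.77 + (14.81) = 135.31 mGal
Bouguer slab correction = 0.04193 × 2.79 × 48.0 = 5.62 mGal
Simple Bouguer anomaly = 135.31 − (5.62) = 129.69 mGal

129.7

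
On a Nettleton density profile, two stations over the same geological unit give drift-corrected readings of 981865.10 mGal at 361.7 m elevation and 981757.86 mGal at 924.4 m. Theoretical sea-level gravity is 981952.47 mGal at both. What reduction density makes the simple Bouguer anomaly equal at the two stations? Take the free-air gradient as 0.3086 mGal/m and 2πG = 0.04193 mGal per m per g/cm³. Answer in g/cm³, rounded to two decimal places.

2.81

Δg_obs = 981757.86 − 981865.10 = -107.24 mGal over Δh = 924.4 − 361.7 = 562.7 m
Equal Bouguer anomalies ⇒ Δg_obs + (0.3086 − 0.04193ρ)·Δh = 0
0.3086 − 0.04193ρ = −Δg_obs/Δh = 0.19058
ρ = (0.3086 − 0.19058) / 0.04193 = 2.81 g/cm³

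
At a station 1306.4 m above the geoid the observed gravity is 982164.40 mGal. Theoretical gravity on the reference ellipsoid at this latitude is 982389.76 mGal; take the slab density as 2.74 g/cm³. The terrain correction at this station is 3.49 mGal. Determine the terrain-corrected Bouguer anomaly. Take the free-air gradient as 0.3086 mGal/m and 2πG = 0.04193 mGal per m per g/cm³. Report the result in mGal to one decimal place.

31.2

Free-air correction = 0.3086 × 1306.4 = 403.16 mGal
Free-air anomaly = 982164.40 − 982389.76 + (403.16) = 177.80 mGal
Bouguer slab correction = 0.04193 × 2.74 × 1306.4 = 150.09 mGal
Simple Bouguer anomaly = 177.80 − (150.09) = 27.71 mGal
Complete Bouguer anomaly = 27.71 + 3.49 = 31.20 mGal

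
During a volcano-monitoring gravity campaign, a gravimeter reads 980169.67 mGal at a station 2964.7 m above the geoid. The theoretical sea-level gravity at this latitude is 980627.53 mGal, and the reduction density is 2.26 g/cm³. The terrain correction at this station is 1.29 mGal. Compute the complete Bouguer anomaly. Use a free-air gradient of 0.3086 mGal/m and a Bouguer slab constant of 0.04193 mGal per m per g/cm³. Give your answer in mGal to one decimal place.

177.4

Free-air correction = 0.3086 × 2964.7 = 914.91 mGal
Free-air anomaly = 980169.67 − 980627.53 + (914.91) = 457.05 mGal
Bouguer slab correction = 0.04193 × 2.26 × 2964.7 = 280.94 mGal
Simple Bouguer anomaly = 457.05 − (280.94) = 176.11 mGal
Complete Bouguer anomaly = 176.11 + 1.29 = 177.40 mGal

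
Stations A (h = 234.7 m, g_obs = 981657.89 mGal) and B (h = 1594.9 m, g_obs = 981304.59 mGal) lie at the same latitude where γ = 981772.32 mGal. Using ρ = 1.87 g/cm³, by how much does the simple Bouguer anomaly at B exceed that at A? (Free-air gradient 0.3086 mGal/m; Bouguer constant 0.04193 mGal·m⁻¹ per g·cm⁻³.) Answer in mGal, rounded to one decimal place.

-40.2

Δg_SB(A) = 981657.89 − 981772.32 + 0.3086×234.7 − 0.04193×1.87×234.7 = -60.40 mGal
Δg_SB(B) = 981304.59 − 981772.32 + 0.3086×1594.9 − 0.04193×1.87×1594.9 = -100.60 mGal
Difference = -100.60 − (-60.40) = -40.20 mGal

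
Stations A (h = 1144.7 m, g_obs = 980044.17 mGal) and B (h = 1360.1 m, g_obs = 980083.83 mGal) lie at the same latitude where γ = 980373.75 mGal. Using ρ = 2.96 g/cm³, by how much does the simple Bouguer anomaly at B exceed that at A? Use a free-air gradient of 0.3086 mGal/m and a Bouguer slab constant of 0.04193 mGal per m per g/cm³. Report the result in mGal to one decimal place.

Δg_SB(A) = 980044.17 − 980373.75 + 0.3086×1144.7 − 0.04193×2.96×1144.7 = -118.40 mGal
Δg_SB(B) = 980083.83 − 980373.75 + 0.3086×1360.1 − 0.04193×2.96×1360.1 = -39.00 mGal
Difference = -39.00 − (-118.40) = 79.40 mGal

79.4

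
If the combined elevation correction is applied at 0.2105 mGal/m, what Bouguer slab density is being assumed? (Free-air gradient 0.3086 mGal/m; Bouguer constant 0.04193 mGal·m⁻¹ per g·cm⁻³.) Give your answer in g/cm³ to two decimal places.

0.2105 = 0.3086 − 0.04193 × ρ
ρ = (0.3086 − 0.2105) / 0.04193 = 2.34 g/cm³

2.34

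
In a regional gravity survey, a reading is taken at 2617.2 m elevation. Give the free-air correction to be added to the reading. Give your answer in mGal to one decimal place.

Free-air correction = 0.3086 × 2617.2 = 807.7 mGal

807.7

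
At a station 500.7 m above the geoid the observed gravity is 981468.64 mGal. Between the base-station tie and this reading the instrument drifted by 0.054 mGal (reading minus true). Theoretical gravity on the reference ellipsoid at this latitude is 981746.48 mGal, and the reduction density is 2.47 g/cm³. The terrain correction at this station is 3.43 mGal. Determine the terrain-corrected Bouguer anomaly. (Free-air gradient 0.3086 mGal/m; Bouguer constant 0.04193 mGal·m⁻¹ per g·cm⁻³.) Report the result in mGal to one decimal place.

Drift-corrected reading = 981468.64 − (0.054) = 981468.586 mGal
Free-air correction = 0.3086 × 500.7 = 154.52 mGal
Free-air anomaly = 981468.586 − 981746.48 + (154.52) = -123.374 mGal
Bouguer slab correction = 0.04193 × 2.47 × 500.7 = 51.86 mGal
Simple Bouguer anomaly = -123.374 − (51.86) = -175.234 mGal
Complete Bouguer anomaly = -175.234 + 3.43 = -171.804 mGal

-171.8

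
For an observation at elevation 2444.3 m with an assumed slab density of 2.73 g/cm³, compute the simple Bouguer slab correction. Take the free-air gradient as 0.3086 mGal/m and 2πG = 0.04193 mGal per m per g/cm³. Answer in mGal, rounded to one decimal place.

279.8

Bouguer slab correction = 0.04193 × 2.73 × 2444.3 = 279.8 mGal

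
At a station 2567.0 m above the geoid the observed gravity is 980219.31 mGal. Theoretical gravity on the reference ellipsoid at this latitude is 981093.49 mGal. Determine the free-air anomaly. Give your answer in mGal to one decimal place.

-82.0

Free-air correction = 0.3086 × 2567.0 = 792.18 mGal
Free-air anomaly = 980219.31 − 981093.49 + (792.18) = -82.00 mGal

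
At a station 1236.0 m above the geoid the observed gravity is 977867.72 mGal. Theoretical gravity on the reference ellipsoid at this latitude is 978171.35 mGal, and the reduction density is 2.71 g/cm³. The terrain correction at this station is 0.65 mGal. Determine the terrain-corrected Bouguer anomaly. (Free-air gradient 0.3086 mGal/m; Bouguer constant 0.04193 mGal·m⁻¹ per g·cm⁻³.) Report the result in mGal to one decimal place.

Free-air correction = 0.3086 × 1236.0 = 381.43 mGal
Free-air anomaly = 977867.72 − 978171.35 + (381.43) = 77.80 mGal
Bouguer slab correction = 0.04193 × 2.71 × 1236.0 = 140.45 mGal
Simple Bouguer anomaly = 77.80 − (140.45) = -62.65 mGal
Complete Bouguer anomaly = -62.65 + 0.65 = -62.00 mGal

-62.0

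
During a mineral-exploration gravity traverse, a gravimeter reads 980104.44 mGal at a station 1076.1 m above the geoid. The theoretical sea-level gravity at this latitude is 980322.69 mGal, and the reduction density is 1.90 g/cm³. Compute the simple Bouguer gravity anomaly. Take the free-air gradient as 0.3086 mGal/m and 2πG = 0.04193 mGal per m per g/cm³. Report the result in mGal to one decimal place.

28.1

Free-air correction = 0.3086 × 1076.1 = 332.08 mGal
Free-air anomaly = 980104.44 − 980322.69 + (332.08) = 113.83 mGal
Bouguer slab correction = 0.04193 × 1.90 × 1076.1 = 85.73 mGal
Simple Bouguer anomaly = 113.83 − (85.73) = 28.10 mGal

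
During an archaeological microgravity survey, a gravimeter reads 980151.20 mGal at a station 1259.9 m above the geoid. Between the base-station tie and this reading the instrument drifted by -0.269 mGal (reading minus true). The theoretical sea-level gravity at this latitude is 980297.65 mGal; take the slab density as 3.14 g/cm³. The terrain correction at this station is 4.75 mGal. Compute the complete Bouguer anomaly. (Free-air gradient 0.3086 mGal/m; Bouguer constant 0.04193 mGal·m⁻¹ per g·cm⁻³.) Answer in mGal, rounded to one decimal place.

81.5

Drift-corrected reading = 980151.20 − (-0.269) = 980151.469 mGal
Free-air correction = 0.3086 × 1259.9 = 388.81 mGal
Free-air anomaly = 980151.469 − 980297.65 + (388.81) = 242.629 mGal
Bouguer slab correction = 0.04193 × 3.14 × 1259.9 = 165.88 mGal
Simple Bouguer anomaly = 242.629 − (165.88) = 76.749 mGal
Complete Bouguer anomaly = 76.749 + 4.75 = 81.499 mGal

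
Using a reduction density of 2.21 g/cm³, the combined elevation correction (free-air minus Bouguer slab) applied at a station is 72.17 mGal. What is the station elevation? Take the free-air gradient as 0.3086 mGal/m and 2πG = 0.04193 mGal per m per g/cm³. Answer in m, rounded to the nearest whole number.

Combined gradient = 0.3086 − 0.04193 × 2.21 = 0.2159347 mGal/m
h = 72.17 / 0.2159347 = 334.22 m

334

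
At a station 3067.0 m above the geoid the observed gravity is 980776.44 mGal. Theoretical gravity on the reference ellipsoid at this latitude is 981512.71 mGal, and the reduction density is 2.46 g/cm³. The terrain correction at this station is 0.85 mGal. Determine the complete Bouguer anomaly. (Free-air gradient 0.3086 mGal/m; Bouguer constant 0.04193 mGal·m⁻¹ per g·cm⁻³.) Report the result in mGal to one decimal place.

-105.3

Free-air correction = 0.3086 × 3067.0 = 946.48 mGal
Free-air anomaly = 980776.44 − 981512.71 + (946.48) = 210.21 mGal
Bouguer slab correction = 0.04193 × 2.46 × 3067.0 = 316.35 mGal
Simple Bouguer anomaly = 210.21 − (316.35) = -106.14 mGal
Complete Bouguer anomaly = -106.14 + 0.85 = -105.29 mGal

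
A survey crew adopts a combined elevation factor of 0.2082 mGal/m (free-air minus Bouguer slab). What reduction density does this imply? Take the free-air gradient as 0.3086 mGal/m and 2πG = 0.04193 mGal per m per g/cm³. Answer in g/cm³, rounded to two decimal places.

0.2082 = 0.3086 − 0.04193 × ρ
ρ = (0.3086 − 0.2082) / 0.04193 = 2.39 g/cm³

2.39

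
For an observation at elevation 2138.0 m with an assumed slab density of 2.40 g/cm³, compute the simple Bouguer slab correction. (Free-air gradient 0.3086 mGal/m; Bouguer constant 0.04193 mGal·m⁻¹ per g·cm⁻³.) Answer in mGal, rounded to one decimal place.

215.2

Bouguer slab correction = 0.04193 × 2.40 × 2138.0 = 215.2 mGal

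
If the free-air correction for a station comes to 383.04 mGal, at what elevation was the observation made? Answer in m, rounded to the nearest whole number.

1241

h = 383.04 / 0.3086 = 1241.22 m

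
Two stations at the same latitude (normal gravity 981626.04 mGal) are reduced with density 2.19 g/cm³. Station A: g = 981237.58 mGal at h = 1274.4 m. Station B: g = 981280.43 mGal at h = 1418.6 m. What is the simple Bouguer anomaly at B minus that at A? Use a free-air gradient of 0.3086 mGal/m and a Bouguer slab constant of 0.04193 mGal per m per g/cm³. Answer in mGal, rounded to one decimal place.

74.1

Δg_SB(A) = 981237.58 − 981626.04 + 0.3086×1274.4 − 0.04193×2.19×1274.4 = -112.20 mGal
Δg_SB(B) = 981280.43 − 981626.04 + 0.3086×1418.6 − 0.04193×2.19×1418.6 = -38.10 mGal
Difference = -38.10 − (-112.20) = 74.10 mGal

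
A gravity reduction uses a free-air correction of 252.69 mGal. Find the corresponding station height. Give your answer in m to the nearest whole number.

819

h = 252.69 / 0.3086 = 818.83 m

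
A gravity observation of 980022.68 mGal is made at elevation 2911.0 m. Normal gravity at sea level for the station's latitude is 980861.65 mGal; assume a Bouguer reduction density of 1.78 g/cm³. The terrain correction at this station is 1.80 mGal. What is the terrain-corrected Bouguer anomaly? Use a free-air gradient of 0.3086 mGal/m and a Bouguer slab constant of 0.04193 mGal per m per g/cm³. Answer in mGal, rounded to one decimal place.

-156.1

Free-air correction = 0.3086 × 2911.0 = 898.33 mGal
Free-air anomaly = 980022.68 − 980861.65 + (898.33) = 59.36 mGal
Bouguer slab correction = 0.04193 × 1.78 × 2911.0 = 217.26 mGal
Simple Bouguer anomaly = 59.36 − (217.26) = -157.90 mGal
Complete Bouguer anomaly = -157.90 + 1.80 = -156.10 mGal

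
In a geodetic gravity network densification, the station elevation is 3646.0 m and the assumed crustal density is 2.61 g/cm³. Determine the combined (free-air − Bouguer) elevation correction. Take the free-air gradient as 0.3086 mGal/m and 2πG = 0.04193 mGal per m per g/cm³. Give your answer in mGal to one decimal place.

726.1

Combined gradient = 0.3086 − 0.04193 × 2.61 = 0.1991627 mGal/m
Combined elevation correction = 0.1991627 × 3646.0 = 726.1 mGal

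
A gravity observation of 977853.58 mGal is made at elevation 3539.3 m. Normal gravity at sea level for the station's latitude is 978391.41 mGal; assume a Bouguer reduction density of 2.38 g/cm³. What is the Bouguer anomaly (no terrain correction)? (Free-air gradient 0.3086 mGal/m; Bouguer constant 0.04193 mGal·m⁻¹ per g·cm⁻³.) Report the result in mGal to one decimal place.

Free-air correction = 0.3086 × 3539.3 = 1092.23 mGal
Free-air anomaly = 977853.58 − 978391.41 + (1092.23) = 554.40 mGal
Bouguer slab correction = 0.04193 × 2.38 × 3539.3 = 353.20 mGal
Simple Bouguer anomaly = 554.40 − (353.20) = 201.20 mGal

201.2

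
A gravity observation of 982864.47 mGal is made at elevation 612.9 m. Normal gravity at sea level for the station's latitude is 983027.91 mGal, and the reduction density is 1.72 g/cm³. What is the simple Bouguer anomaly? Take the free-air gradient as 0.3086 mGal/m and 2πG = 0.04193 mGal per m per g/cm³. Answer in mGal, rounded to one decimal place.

-18.5

Free-air correction = 0.3086 × 612.9 = 189.14 mGal
Free-air anomaly = 982864.47 − 983027.91 + (189.14) = 25.70 mGal
Bouguer slab correction = 0.04193 × 1.72 × 612.9 = 44.20 mGal
Simple Bouguer anomaly = 25.70 − (44.20) = -18.50 mGal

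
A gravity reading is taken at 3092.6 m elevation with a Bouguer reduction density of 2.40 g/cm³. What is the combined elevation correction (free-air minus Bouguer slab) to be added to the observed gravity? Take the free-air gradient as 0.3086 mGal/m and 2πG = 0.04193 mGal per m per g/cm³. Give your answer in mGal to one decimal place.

643.2

Combined gradient = 0.3086 − 0.04193 × 2.40 = 0.2079680 mGal/m
Combined elevation correction = 0.2079680 × 3092.6 = 643.2 mGal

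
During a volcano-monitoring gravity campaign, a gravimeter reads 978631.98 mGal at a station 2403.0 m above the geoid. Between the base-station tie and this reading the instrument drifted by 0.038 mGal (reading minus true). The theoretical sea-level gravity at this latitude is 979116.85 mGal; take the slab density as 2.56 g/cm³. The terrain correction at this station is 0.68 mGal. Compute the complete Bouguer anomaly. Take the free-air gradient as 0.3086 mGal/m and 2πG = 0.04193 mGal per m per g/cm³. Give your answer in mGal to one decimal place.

-0.6

Drift-corrected reading = 978631.98 − (0.038) = 978631.942 mGal
Free-air correction = 0.3086 × 2403.0 = 741.57 mGal
Free-air anomaly = 978631.942 − 979116.85 + (741.57) = 256.662 mGal
Bouguer slab correction = 0.04193 × 2.56 × 2403.0 = 257.94 mGal
Simple Bouguer anomaly = 256.662 − (257.94) = -1.278 mGal
Complete Bouguer anomaly = -1.278 + 0.68 = -0.598 mGal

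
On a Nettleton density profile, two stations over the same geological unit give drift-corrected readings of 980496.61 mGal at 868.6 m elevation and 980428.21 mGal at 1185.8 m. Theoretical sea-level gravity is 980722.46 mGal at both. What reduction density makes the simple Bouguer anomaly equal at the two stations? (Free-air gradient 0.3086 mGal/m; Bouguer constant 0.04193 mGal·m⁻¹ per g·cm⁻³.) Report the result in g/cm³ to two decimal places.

2.22

Δg_obs = 980428.21 − 980496.61 = -68.40 mGal over Δh = 1185.8 − 868.6 = 317.2 m
Equal Bouguer anomalies ⇒ Δg_obs + (0.3086 − 0.04193ρ)·Δh = 0
0.3086 − 0.04193ρ = −Δg_obs/Δh = 0.21564
ρ = (0.3086 − 0.21564) / 0.04193 = 2.22 g/cm³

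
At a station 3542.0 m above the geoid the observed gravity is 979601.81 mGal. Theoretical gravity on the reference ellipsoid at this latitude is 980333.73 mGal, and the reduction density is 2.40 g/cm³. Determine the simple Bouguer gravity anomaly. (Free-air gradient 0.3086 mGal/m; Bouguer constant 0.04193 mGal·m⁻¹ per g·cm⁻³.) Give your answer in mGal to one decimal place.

Free-air correction = 0.3086 × 3542.0 = 1093.06 mGal
Free-air anomaly = 979601.81 − 980333.73 + (1093.06) = 361.14 mGal
Bouguer slab correction = 0.04193 × 2.40 × 3542.0 = 356.44 mGal
Simple Bouguer anomaly = 361.14 − (356.44) = 4.70 mGal

4.7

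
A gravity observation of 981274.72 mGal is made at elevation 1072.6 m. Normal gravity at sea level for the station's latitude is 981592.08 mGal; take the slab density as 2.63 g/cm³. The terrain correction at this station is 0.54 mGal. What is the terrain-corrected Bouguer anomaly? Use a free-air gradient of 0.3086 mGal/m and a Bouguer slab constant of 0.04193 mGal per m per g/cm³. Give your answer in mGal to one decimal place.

Free-air correction = 0.3086 × 1072.6 = 331.00 mGal
Free-air anomaly = 981274.72 − 981592.08 + (331.00) = 13.64 mGal
Bouguer slab correction = 0.04193 × 2.63 × 1072.6 = 118.28 mGal
Simple Bouguer anomaly = 13.64 − (118.28) = -104.64 mGal
Complete Bouguer anomaly = -104.64 + 0.54 = -104.10 mGal

-104.1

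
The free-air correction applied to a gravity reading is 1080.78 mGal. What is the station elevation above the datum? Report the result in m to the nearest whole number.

h = 1080.78 / 0.3086 = 3502.20 m

3502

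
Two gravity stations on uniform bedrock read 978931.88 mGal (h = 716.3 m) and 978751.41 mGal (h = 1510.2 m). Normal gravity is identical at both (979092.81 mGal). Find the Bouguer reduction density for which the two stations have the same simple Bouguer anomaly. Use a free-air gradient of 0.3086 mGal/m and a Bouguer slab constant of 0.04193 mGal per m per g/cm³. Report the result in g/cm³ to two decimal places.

Δg_obs = 978751.41 − 978931.88 = -180.47 mGal over Δh = 1510.2 − 716.3 = 793.9 m
Equal Bouguer anomalies ⇒ Δg_obs + (0.3086 − 0.04193ρ)·Δh = 0
0.3086 − 0.04193ρ = −Δg_obs/Δh = 0.22732
ρ = (0.3086 − 0.22732) / 0.04193 = 1.94 g/cm³

1.94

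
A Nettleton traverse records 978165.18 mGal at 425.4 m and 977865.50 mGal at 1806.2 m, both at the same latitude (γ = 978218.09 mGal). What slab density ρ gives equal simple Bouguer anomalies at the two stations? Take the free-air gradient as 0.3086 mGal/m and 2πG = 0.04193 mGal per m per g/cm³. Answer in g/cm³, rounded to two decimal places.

2.18

Δg_obs = 977865.50 − 978165.18 = -299.68 mGal over Δh = 1806.2 − 425.4 = 1380.8 m
Equal Bouguer anomalies ⇒ Δg_obs + (0.3086 − 0.04193ρ)·Δh = 0
0.3086 − 0.04193ρ = −Δg_obs/Δh = 0.21703
ρ = (0.3086 − 0.21703) / 0.04193 = 2.18 g/cm³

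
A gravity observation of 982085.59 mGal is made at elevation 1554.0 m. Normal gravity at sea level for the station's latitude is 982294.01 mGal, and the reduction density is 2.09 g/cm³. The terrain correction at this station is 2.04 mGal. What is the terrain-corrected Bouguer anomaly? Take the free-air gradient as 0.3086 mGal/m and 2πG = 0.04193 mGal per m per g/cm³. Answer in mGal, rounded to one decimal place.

Free-air correction = 0.3086 × 1554.0 = 479.56 mGal
Free-air anomaly = 982085.59 − 982294.01 + (479.56) = 271.14 mGal
Bouguer slab correction = 0.04193 × 2.09 × 1554.0 = 136.18 mGal
Simple Bouguer anomaly = 271.14 − (136.18) = 134.96 mGal
Complete Bouguer anomaly = 134.96 + 2.04 = 137.00 mGal

137.0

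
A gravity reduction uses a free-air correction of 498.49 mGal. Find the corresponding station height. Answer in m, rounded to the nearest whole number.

1615

h = 498.49 / 0.3086 = 1615.33 m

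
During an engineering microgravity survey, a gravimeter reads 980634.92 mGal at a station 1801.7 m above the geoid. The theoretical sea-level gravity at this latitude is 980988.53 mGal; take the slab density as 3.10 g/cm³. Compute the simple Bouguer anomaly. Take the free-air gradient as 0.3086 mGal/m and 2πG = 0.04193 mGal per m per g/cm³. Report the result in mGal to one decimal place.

Free-air correction = 0.3086 × 1801.7 = 556.00 mGal
Free-air anomaly = 980634.92 − 980988.53 + (556.00) = 202.39 mGal
Bouguer slab correction = 0.04193 × 3.10 × 1801.7 = 234.19 mGal
Simple Bouguer anomaly = 202.39 − (234.19) = -31.80 mGal

-31.8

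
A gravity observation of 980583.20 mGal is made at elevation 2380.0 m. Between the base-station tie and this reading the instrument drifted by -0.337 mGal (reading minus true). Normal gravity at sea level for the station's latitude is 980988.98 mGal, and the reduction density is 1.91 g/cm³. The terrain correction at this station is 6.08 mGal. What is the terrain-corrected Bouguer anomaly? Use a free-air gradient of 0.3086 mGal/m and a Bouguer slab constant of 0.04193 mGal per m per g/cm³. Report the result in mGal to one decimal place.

144.5

Drift-corrected reading = 980583.20 − (-0.337) = 980583.537 mGal
Free-air correction = 0.3086 × 2380.0 = 734.47 mGal
Free-air anomaly = 980583.537 − 980988.98 + (734.47) = 329.027 mGal
Bouguer slab correction = 0.04193 × 1.91 × 2380.0 = 190.61 mGal
Simple Bouguer anomaly = 329.027 − (190.61) = 138.417 mGal
Complete Bouguer anomaly = 138.417 + 6.08 = 144.497 mGal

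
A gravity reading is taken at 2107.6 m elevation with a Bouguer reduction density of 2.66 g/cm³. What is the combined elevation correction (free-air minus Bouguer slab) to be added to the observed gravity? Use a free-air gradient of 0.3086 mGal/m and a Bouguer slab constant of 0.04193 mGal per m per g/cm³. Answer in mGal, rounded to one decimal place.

Combined gradient = 0.3086 − 0.04193 × 2.66 = 0.1970662 mGal/m
Combined elevation correction = 0.1970662 × 2107.6 = 415.3 mGal

415.3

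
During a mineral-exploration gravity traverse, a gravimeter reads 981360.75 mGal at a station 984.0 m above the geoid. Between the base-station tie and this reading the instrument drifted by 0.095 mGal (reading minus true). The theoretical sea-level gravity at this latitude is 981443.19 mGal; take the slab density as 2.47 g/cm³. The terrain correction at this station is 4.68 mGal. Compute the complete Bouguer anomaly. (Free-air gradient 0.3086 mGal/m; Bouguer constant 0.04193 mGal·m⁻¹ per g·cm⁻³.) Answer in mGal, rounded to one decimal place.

123.9

Drift-corrected reading = 981360.75 − (0.095) = 981360.655 mGal
Free-air correction = 0.3086 × 984.0 = 303.66 mGal
Free-air anomaly = 981360.655 − 981443.19 + (303.66) = 221.125 mGal
Bouguer slab correction = 0.04193 × 2.47 × 984.0 = 101.91 mGal
Simple Bouguer anomaly = 221.125 − (101.91) = 119.215 mGal
Complete Bouguer anomaly = 119.215 + 4.68 = 123.895 mGal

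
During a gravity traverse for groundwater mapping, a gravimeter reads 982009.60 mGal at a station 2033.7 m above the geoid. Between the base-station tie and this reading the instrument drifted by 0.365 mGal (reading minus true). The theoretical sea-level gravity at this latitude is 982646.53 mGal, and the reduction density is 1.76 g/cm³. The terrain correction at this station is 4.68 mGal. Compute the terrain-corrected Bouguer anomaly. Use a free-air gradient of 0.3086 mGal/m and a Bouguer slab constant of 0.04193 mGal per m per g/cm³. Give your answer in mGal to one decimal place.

Drift-corrected reading = 982009.60 − (0.365) = 982009.235 mGal
Free-air correction = 0.3086 × 2033.7 = 627.60 mGal
Free-air anomaly = 982009.235 − 982646.53 + (627.60) = -9.695 mGal
Bouguer slab correction = 0.04193 × 1.76 × 2033.7 = 150.08 mGal
Simple Bouguer anomaly = -9.695 − (150.08) = -159.775 mGal
Complete Bouguer anomaly = -159.775 + 4.68 = -155.095 mGal

-155.1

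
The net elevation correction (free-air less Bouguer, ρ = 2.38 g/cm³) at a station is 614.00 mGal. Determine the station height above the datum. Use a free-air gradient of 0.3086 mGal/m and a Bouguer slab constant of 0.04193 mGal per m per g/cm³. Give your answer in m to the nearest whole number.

Combined gradient = 0.3086 − 0.04193 × 2.38 = 0.2088066 mGal/m
h = 614.00 / 0.2088066 = 2940.52 m

2941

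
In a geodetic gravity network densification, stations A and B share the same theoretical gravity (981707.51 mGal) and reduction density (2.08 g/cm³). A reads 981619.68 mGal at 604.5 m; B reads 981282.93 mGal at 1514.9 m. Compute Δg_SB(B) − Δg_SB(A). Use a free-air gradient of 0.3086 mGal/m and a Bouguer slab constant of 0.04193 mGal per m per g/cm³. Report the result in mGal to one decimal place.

Δg_SB(A) = 981619.68 − 981707.51 + 0.3086×604.5 − 0.04193×2.08×604.5 = 46.00 mGal
Δg_SB(B) = 981282.93 − 981707.51 + 0.3086×1514.9 − 0.04193×2.08×1514.9 = -89.20 mGal
Difference = -89.20 − (46.00) = -135.20 mGal

-135.2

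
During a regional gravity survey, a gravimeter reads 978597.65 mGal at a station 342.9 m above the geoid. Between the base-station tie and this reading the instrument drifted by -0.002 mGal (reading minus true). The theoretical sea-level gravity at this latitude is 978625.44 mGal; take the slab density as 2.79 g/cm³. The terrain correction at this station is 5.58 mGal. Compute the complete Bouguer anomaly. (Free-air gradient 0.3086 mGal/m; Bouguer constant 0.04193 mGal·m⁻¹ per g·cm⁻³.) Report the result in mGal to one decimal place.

Drift-corrected reading = 978597.65 − (-0.002) = 978597.652 mGal
Free-air correction = 0.3086 × 342.9 = 105.82 mGal
Free-air anomaly = 978597.652 − 978625.44 + (105.82) = 78.032 mGal
Bouguer slab correction = 0.04193 × 2.79 × 342.9 = 40.11 mGal
Simple Bouguer anomaly = 78.032 − (40.11) = 37.922 mGal
Complete Bouguer anomaly = 37.922 + 5.58 = 43.502 mGal

43.5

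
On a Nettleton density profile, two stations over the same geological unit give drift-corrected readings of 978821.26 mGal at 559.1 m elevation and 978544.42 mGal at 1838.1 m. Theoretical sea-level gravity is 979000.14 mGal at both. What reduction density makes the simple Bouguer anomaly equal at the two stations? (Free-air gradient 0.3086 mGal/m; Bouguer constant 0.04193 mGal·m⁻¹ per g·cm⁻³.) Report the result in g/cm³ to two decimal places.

2.20

Δg_obs = 978544.42 − 978821.26 = -276.84 mGal over Δh = 1838.1 − 559.1 = 1279.0 m
Equal Bouguer anomalies ⇒ Δg_obs + (0.3086 − 0.04193ρ)·Δh = 0
0.3086 − 0.04193ρ = −Δg_obs/Δh = 0.21645
ρ = (0.3086 − 0.21645) / 0.04193 = 2.20 g/cm³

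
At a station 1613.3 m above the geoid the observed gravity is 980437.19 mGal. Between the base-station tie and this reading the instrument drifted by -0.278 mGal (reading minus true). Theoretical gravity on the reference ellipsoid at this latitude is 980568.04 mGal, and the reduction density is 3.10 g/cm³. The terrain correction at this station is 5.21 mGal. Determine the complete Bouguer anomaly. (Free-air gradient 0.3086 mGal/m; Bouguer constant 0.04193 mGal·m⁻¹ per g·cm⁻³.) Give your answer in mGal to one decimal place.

162.8

Drift-corrected reading = 980437.19 − (-0.278) = 980437.468 mGal
Free-air correction = 0.3086 × 1613.3 = 497.86 mGal
Free-air anomaly = 980437.468 − 980568.04 + (497.86) = 367.288 mGal
Bouguer slab correction = 0.04193 × 3.10 × 1613.3 = 209.70 mGal
Simple Bouguer anomaly = 367.288 − (209.70) = 157.588 mGal
Complete Bouguer anomaly = 157.588 + 5.21 = 162.798 mGal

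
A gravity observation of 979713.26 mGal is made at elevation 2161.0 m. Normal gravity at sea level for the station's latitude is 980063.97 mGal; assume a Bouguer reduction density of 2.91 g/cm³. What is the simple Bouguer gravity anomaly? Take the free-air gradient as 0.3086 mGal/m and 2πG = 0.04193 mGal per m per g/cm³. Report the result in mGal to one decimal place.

Free-air correction = 0.3086 × 2161.0 = 666.88 mGal
Free-air anomaly = 979713.26 − 980063.97 + (666.88) = 316.17 mGal
Bouguer slab correction = 0.04193 × 2.91 × 2161.0 = 263.68 mGal
Simple Bouguer anomaly = 316.17 − (263.68) = 52.49 mGal

52.5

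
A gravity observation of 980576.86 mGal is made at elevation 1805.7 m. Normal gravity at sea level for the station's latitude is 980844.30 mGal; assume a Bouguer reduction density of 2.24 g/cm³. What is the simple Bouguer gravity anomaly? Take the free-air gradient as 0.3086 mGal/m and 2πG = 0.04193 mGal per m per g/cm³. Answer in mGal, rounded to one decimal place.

120.2

Free-air correction = 0.3086 × 1805.7 = 557.24 mGal
Free-air anomaly = 980576.86 − 980844.30 + (557.24) = 289.80 mGal
Bouguer slab correction = 0.04193 × 2.24 × 1805.7 = 169.60 mGal
Simple Bouguer anomaly = 289.80 − (169.60) = 120.20 mGal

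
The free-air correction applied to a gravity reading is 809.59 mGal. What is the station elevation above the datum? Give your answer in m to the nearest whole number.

h = 809.59 / 0.3086 = 2623.43 m

2623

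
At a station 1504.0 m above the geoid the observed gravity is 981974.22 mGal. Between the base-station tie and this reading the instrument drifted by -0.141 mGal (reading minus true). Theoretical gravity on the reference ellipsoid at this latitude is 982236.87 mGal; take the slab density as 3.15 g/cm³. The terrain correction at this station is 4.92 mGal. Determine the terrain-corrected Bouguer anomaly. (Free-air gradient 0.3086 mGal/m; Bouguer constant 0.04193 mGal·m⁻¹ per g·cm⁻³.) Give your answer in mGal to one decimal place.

Drift-corrected reading = 981974.22 − (-0.141) = 981974.361 mGal
Free-air correction = 0.3086 × 1504.0 = 464.13 mGal
Free-air anomaly = 981974.361 − 982236.87 + (464.13) = 201.621 mGal
Bouguer slab correction = 0.04193 × 3.15 × 1504.0 = 198.65 mGal
Simple Bouguer anomaly = 201.621 − (198.65) = 2.971 mGal
Complete Bouguer anomaly = 2.971 + 4.92 = 7.891 mGal

7.9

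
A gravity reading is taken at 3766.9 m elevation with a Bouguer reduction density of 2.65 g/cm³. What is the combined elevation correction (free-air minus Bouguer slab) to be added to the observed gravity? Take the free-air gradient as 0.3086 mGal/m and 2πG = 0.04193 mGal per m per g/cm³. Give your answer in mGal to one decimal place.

Combined gradient = 0.3086 − 0.04193 × 2.65 = 0.1974855 mGal/m
Combined elevation correction = 0.1974855 × 3766.9 = 743.9 mGal

743.9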